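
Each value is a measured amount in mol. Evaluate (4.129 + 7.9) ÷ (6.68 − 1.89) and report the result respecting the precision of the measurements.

2.51

4.129 + 7.9 = 12.029, limited to 1 d.p. → 3 s.f.; 6.68 − 1.89 = 4.79, limited to 2 d.p. → 3 s.f.
Carrying full precision, 12.029 ÷ 4.79 = 2.51127348643…; keep min(3, 3) = 3 s.f.
Rounded to 3 significant figures: 2.51.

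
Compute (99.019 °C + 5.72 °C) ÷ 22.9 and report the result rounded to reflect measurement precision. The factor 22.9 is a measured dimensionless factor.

4.57 °C

99.019 °C + 5.72 °C = 104.739 °C; the sum is limited to 2 decimal places (5 s.f.).
Carrying full precision, 104.739 ÷ 22.9 = 4.57375545852… °C; 22.9 has 3 s.f., so the result keeps min(5, 3) = 3 s.f.
Rounded to 3 significant figures: 4.57 °C.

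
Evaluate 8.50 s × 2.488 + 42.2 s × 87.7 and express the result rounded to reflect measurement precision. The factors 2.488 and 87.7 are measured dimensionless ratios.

8.50 × 2.488 = 21.148 → 21.1 s (3 s.f., last digit at the 10^-1 place).
42.2 × 87.7 = 3700.94 → 3.70 × 10^3 s (3 s.f., last digit at the 10^1 place).
Sum: 3722.088 s; keep the coarser place, 10^1.
Result: 3.72 × 10^3 s.

3.72 × 10^3 s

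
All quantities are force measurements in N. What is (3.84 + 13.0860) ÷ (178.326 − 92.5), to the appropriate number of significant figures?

0.197

3.84 + 13.0860 = 16.9260, limited to 2 d.p. → 4 s.f.; 178.326 − 92.5 = 85.826, limited to 1 d.p. → 3 s.f.
Carrying full precision, 16.9260 ÷ 85.826 = 0.197212965768…; keep min(4, 3) = 3 s.f.
Rounded to 3 significant figures: 0.197.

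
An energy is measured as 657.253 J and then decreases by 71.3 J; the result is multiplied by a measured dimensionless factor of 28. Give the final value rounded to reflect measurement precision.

657.253 J − 71.3 J = 585.953 J; the difference is limited to 1 decimal place (4 s.f.).
Carrying full precision, 585.953 × 28 = 16406.684 J; 28 has 2 s.f., so the result keeps min(4, 2) = 2 s.f.
Rounded to 2 significant figures: 1.6 × 10^4 J.

1.6 × 10^4 J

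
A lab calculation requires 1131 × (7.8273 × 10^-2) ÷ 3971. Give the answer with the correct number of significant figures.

0.02229

1131 × (7.8273 × 10^-2) ÷ 3971 = 0.0222933173004…
Multiplication/division keeps the fewest significant figures: 1131 → 4 s.f., 7.8273 × 10^-2 → 5 s.f., 3971 → 4 s.f.; limit is 4.
Rounded to 4 significant figures: 0.02229.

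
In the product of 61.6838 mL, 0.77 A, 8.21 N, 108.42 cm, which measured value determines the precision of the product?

0.77 A

61.6838 mL → 6 s.f.; 0.77 A → 2 s.f.; 8.21 N → 3 s.f.; 108.42 cm → 5 s.f.
The fewest is 2 significant figures, from 0.77 A.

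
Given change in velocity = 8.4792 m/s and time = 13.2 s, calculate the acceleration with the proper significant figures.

0.642 m/s²

acceleration = 8.4792 m/s ÷ 13.2 s = 0.642363636364… m/s².
8.4792 has 5 significant figures; 13.2 has 3.
Division/multiplication keeps the fewest: 3 significant figures.
Rounded: 0.642 m/s².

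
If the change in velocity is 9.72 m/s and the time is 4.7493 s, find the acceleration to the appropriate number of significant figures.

2.05 m/s²

acceleration = 9.72 m/s ÷ 4.7493 s = 2.04661739625… m/s².
9.72 has 3 significant figures; 4.7493 has 5.
Division/multiplication keeps the fewest: 3 significant figures.
Rounded: 2.05 m/s².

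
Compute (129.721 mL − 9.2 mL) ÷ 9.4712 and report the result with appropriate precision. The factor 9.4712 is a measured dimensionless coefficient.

12.72 mL

129.721 mL − 9.2 mL = 120.521 mL; the difference is limited to 1 decimal place (4 s.f.).
Carrying full precision, 120.521 ÷ 9.4712 = 12.7249978883… mL; 9.4712 has 5 s.f., so the result keeps min(4, 5) = 4 s.f.
Rounded to 4 significant figures: 12.72 mL.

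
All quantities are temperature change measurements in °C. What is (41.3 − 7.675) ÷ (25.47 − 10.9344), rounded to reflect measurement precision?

41.3 − 7.675 = 33.625, limited to 1 d.p. → 3 s.f.; 25.47 − 10.9344 = 14.5356, limited to 2 d.p. → 4 s.f.
Carrying full precision, 33.625 ÷ 14.5356 = 2.31328600127…; keep min(3, 4) = 3 s.f.
Rounded to 3 significant figures: 2.31.

2.31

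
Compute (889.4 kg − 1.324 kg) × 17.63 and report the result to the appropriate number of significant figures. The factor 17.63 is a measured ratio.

889.4 kg − 1.324 kg = 888.076 kg; the difference is limited to 1 decimal place (4 s.f.).
Carrying full precision, 888.076 × 17.63 = 15656.77988 kg; 17.63 has 4 s.f., so the result keeps min(4, 4) = 4 s.f.
Rounded to 4 significant figures: 1.566 × 10^4 kg.

1.566 × 10^4 kg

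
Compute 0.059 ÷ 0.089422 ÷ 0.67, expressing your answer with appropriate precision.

0.98

0.059 ÷ 0.089422 ÷ 0.67 = 0.984765510641…
Multiplication/division keeps the fewest significant figures: 0.059 → 2 s.f., 0.089422 → 5 s.f., 0.67 → 2 s.f.; limit is 2.
Rounded to 2 significant figures: 0.98.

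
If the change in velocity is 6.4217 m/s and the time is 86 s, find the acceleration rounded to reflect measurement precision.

acceleration = 6.4217 m/s ÷ 86 s = 0.0746709302326… m/s².
6.4217 has 5 significant figures; 86 has 2.
Division/multiplication keeps the fewest: 2 significant figures.
Rounded: 7.5 × 10^-2 m/s².

7.5 × 10^-2 m/s²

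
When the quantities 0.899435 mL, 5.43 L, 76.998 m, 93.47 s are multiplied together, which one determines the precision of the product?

5.43 L

0.899435 mL → 6 s.f.; 5.43 L → 3 s.f.; 76.998 m → 5 s.f.; 93.47 s → 4 s.f.
The fewest is 3 significant figures, from 5.43 L.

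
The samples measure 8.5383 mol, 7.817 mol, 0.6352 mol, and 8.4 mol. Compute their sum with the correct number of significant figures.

25.4 mol

8.5383 mol + 7.817 mol + 0.6352 mol + 8.4 mol = 25.3905 mol.
Addition/subtraction keeps the fewest decimal places: 8.5383 → 4 decimal places, 7.817 → 3 decimal places, 0.6352 → 4 decimal places, 8.4 → 1 decimal place; limit is 1.
Rounded to 1 decimal place: 25.4 mol.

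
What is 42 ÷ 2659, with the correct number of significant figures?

42 ÷ 2659 = 0.015795411809…
Multiplication/division keeps the fewest significant figures: 42 → 2 s.f., 2659 → 4 s.f.; limit is 2.
Rounded to 2 significant figures: 1.6 × 10^-2.

1.6 × 10^-2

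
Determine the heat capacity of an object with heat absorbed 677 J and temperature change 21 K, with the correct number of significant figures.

heat capacity = 677 J ÷ 21 K = 32.2380952381… J/K.
677 has 3 significant figures; 21 has 2.
Division/multiplication keeps the fewest: 2 significant figures.
Rounded: 32 J/K.

32 J/K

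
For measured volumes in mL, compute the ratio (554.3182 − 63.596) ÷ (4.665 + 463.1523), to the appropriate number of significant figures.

1.04896

554.3182 − 63.596 = 490.7222, limited to 3 d.p. → 6 s.f.; 4.665 + 463.1523 = 467.8173, limited to 3 d.p. → 6 s.f.
Carrying full precision, 490.7222 ÷ 467.8173 = 1.04896120772…; keep min(6, 6) = 6 s.f.
Rounded to 6 significant figures: 1.04896.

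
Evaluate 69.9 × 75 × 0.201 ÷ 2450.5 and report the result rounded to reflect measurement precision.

69.9 × 75 × 0.201 ÷ 2450.5 = 0.4300112222…
Multiplication/division keeps the fewest significant figures: 69.9 → 3 s.f., 75 → 2 s.f., 0.201 → 3 s.f., 2450.5 → 5 s.f.; limit is 2.
Rounded to 2 significant figures: 0.43.

0.43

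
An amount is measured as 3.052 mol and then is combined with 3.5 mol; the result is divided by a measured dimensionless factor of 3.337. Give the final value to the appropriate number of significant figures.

3.052 mol + 3.5 mol = 6.552 mol; the sum is limited to 1 decimal place (2 s.f.).
Carrying full precision, 6.552 ÷ 3.337 = 1.96344021576… mol; 3.337 has 4 s.f., so the result keeps min(2, 4) = 2 s.f.
Rounded to 2 significant figures: 2.0 mol.

2.0 mol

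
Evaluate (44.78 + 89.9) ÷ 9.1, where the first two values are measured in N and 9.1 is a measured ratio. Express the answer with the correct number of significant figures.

15 N

44.78 N + 89.9 N = 134.68 N; the sum is limited to 1 decimal place (4 s.f.).
Carrying full precision, 134.68 ÷ 9.1 = 14.8 N; 9.1 has 2 s.f., so the result keeps min(4, 2) = 2 s.f.
Rounded to 2 significant figures: 15 N.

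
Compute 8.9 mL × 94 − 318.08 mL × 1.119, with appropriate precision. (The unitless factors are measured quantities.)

8.9 × 94 = 836.6 → 8.4 × 10² mL (2 s.f., last digit at the 10^1 place).
318.08 × 1.119 = 355.93152 → 355.9 mL (4 s.f., last digit at the 10^-1 place).
Difference: 480.66848 mL; keep the coarser place, 10^1.
Result: 4.8 × 10² mL.

4.8 × 10² mL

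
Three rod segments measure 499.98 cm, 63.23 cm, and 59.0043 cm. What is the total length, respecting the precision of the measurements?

622.21 cm

499.98 cm + 63.23 cm + 59.0043 cm = 622.2143 cm.
Addition/subtraction keeps the fewest decimal places: 499.98 → 2 decimal places, 63.23 → 2 decimal places, 59.0043 → 4 decimal places; limit is 2.
Rounded to 2 decimal places: 622.21 cm.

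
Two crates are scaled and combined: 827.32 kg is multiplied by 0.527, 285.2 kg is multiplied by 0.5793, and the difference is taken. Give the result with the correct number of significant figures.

271 kg

827.32 × 0.527 = 435.99764 → 436 kg (3 s.f., last digit at the 10^0 place).
285.2 × 0.5793 = 165.21636 → 165.2 kg (4 s.f., last digit at the 10^-1 place).
Difference: 270.78128 kg; keep the coarser place, 10^0.
Result: 271 kg.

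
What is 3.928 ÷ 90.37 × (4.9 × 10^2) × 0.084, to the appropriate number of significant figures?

1.8

3.928 ÷ 90.37 × (4.9 × 10^2) × 0.084 = 1.78905034857…
Multiplication/division keeps the fewest significant figures: 3.928 → 4 s.f., 90.37 → 4 s.f., 4.9 × 10^2 → 2 s.f., 0.084 → 2 s.f.; limit is 2.
Rounded to 2 significant figures: 1.8.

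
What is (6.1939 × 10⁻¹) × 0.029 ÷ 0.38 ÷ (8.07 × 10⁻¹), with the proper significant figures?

0.059

(6.1939 × 10⁻¹) × 0.029 ÷ 0.38 ÷ (8.07 × 10⁻¹) = 0.0585740233483…
Multiplication/division keeps the fewest significant figures: 6.1939 × 10⁻¹ → 5 s.f., 0.029 → 2 s.f., 0.38 → 2 s.f., 8.07 × 10⁻¹ → 3 s.f.; limit is 2.
Rounded to 2 significant figures: 0.059.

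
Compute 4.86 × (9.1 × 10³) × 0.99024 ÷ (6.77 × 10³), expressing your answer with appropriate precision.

6.5

4.86 × (9.1 × 10³) × 0.99024 ÷ (6.77 × 10³) = 6.46888541211…
Multiplication/division keeps the fewest significant figures: 4.86 → 3 s.f., 9.1 × 10³ → 2 s.f., 0.99024 → 5 s.f., 6.77 × 10³ → 3 s.f.; limit is 2.
Rounded to 2 significant figures: 6.5.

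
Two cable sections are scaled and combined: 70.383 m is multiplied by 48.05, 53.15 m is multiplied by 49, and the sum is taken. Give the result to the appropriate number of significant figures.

70.383 × 48.05 = 3381.90315 → 3.382 × 10^3 m (4 s.f., last digit at the 10^0 place).
53.15 × 49 = 2604.35 → 2.6 × 10^3 m (2 s.f., last digit at the 10^2 place).
Sum: 5986.25315 m; keep the coarser place, 10^2.
Result: 6.0 × 10^3 m.

6.0 × 10^3 m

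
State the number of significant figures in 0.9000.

0.9000: leading zeros are not significant; trailing zeros after a decimal point are significant.

4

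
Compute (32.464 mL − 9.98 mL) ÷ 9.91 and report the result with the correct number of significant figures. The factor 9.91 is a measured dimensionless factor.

2.27 mL

32.464 mL − 9.98 mL = 22.484 mL; the difference is limited to 2 decimal places (4 s.f.).
Carrying full precision, 22.484 ÷ 9.91 = 2.26881937437… mL; 9.91 has 3 s.f., so the result keeps min(4, 3) = 3 s.f.
Rounded to 3 significant figures: 2.27 mL.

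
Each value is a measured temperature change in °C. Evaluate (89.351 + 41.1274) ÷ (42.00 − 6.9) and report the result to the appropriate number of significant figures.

3.72

89.351 + 41.1274 = 130.4784, limited to 3 d.p. → 6 s.f.; 42.00 − 6.9 = 35.10, limited to 1 d.p. → 3 s.f.
Carrying full precision, 130.4784 ÷ 35.10 = 3.71733333333…; keep min(6, 3) = 3 s.f.
Rounded to 3 significant figures: 3.72.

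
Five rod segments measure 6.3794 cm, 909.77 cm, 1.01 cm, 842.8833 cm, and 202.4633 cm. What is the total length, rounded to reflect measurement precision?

6.3794 cm + 909.77 cm + 1.01 cm + 842.8833 cm + 202.4633 cm = 1962.5060 cm.
Addition/subtraction keeps the fewest decimal places: 6.3794 → 4 decimal places, 909.77 → 2 decimal places, 1.01 → 2 decimal places, 842.8833 → 4 decimal places, 202.4633 → 4 decimal places; limit is 2.
Rounded to 2 decimal places: 1962.51 cm.

1962.51 cm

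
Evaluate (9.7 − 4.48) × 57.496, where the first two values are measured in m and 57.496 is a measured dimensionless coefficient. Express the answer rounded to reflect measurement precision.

3.0 × 10^2 m

9.7 m − 4.48 m = 5.22 m; the difference is limited to 1 decimal place (2 s.f.).
Carrying full precision, 5.22 × 57.496 = 300.12912 m; 57.496 has 5 s.f., so the result keeps min(2, 5) = 2 s.f.
Rounded to 2 significant figures: 3.0 × 10^2 m.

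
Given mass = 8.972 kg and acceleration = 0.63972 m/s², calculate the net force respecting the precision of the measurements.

net force = 8.972 kg × 0.63972 m/s² = 5.73956784 N.
8.972 has 4 significant figures; 0.63972 has 5.
Division/multiplication keeps the fewest: 4 significant figures.
Rounded: 5.740 N.

5.740 N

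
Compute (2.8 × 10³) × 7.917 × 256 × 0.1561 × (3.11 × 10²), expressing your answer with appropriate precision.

2.8 × 10⁸

(2.8 × 10³) × 7.917 × 256 × 0.1561 × (3.11 × 10²) = 275500209.654…
Multiplication/division keeps the fewest significant figures: 2.8 × 10³ → 2 s.f., 7.917 → 4 s.f., 256 → 3 s.f., 0.1561 → 4 s.f., 3.11 × 10² → 3 s.f.; limit is 2.
Rounded to 2 significant figures: 2.8 × 10⁸.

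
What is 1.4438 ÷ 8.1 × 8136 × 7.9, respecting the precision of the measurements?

1.1 × 10⁴

1.4438 ÷ 8.1 × 8136 × 7.9 = 11456.7134222…
Multiplication/division keeps the fewest significant figures: 1.4438 → 5 s.f., 8.1 → 2 s.f., 8136 → 4 s.f., 7.9 → 2 s.f.; limit is 2.
Rounded to 2 significant figures: 1.1 × 10⁴.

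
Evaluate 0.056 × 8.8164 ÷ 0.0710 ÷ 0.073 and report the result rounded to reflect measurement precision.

95

0.056 × 8.8164 ÷ 0.0710 ÷ 0.073 = 95.2572641327…
Multiplication/division keeps the fewest significant figures: 0.056 → 2 s.f., 8.8164 → 5 s.f., 0.0710 → 3 s.f., 0.073 → 2 s.f.; limit is 2.
Rounded to 2 significant figures: 95.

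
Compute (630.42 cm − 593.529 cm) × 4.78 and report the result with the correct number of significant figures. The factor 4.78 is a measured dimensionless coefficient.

630.42 cm − 593.529 cm = 36.891 cm; the difference is limited to 2 decimal places (4 s.f.).
Carrying full precision, 36.891 × 4.78 = 176.33898 cm; 4.78 has 3 s.f., so the result keeps min(4, 3) = 3 s.f.
Rounded to 3 significant figures: 176 cm.

176 cm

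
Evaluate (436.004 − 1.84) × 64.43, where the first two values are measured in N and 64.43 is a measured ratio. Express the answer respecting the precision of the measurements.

436.004 N − 1.84 N = 434.164 N; the difference is limited to 2 decimal places (5 s.f.).
Carrying full precision, 434.164 × 64.43 = 27973.18652 N; 64.43 has 4 s.f., so the result keeps min(5, 4) = 4 s.f.
Rounded to 4 significant figures: 2.797 × 10⁴ N.

2.797 × 10⁴ N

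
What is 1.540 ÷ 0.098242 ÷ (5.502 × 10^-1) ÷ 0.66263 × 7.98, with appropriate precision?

1.540 ÷ 0.098242 ÷ (5.502 × 10^-1) ÷ 0.66263 × 7.98 = 343.111075088…
Multiplication/division keeps the fewest significant figures: 1.540 → 4 s.f., 0.098242 → 5 s.f., 5.502 × 10^-1 → 4 s.f., 0.66263 → 5 s.f., 7.98 → 3 s.f.; limit is 3.
Rounded to 3 significant figures: 343.

343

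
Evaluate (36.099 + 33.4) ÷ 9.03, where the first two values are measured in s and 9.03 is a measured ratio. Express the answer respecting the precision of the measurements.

7.70 s

36.099 s + 33.4 s = 69.499 s; the sum is limited to 1 decimal place (3 s.f.).
Carrying full precision, 69.499 ÷ 9.03 = 7.69645625692… s; 9.03 has 3 s.f., so the result keeps min(3, 3) = 3 s.f.
Rounded to 3 significant figures: 7.70 s.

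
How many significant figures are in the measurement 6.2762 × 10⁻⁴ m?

5

6.2762 × 10⁻⁴: in scientific notation every digit of the coefficient is significant.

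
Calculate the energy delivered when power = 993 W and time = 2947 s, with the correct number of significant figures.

energy delivered = 993 W × 2947 s = 2926371 J.
993 has 3 significant figures; 2947 has 4.
Division/multiplication keeps the fewest: 3 significant figures.
Rounded: 2.93 × 10⁶ J.

2.93 × 10⁶ J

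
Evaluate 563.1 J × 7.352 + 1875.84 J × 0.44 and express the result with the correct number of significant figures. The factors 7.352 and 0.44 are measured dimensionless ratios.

4.97 × 10³ J

563.1 × 7.352 = 4139.9112 → 4.140 × 10³ J (4 s.f., last digit at the 10^0 place).
1875.84 × 0.44 = 825.3696 → 8.3 × 10² J (2 s.f., last digit at the 10^1 place).
Sum: 4965.2808 J; keep the coarser place, 10^1.
Result: 4.97 × 10³ J.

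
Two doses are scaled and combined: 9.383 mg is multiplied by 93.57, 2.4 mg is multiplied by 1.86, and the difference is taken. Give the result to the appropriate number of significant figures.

873.5 mg

9.383 × 93.57 = 877.96731 → 878.0 mg (4 s.f., last digit at the 10^-1 place).
2.4 × 1.86 = 4.464 → 4.5 mg (2 s.f., last digit at the 10^-1 place).
Difference: 873.50331 mg; keep the coarser place, 10^-1.
Result: 873.5 mg.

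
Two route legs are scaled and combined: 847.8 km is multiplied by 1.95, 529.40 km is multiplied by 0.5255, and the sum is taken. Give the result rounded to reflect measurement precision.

847.8 × 1.95 = 1653.21 → 1.65 × 10^3 km (3 s.f., last digit at the 10^1 place).
529.40 × 0.5255 = 278.1997 → 2.782 × 10^2 km (4 s.f., last digit at the 10^-1 place).
Sum: 1931.4097 km; keep the coarser place, 10^1.
Result: 1.93 × 10^3 km.

1.93 × 10^3 km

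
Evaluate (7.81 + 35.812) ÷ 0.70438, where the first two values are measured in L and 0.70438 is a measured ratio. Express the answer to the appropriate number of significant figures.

7.81 L + 35.812 L = 43.622 L; the sum is limited to 2 decimal places (4 s.f.).
Carrying full precision, 43.622 ÷ 0.70438 = 61.929640251… L; 0.70438 has 5 s.f., so the result keeps min(4, 5) = 4 s.f.
Rounded to 4 significant figures: 61.93 L.

61.93 L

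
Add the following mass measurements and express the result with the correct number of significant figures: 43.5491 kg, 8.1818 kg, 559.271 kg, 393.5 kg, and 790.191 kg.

1794.7 kg

43.5491 kg + 8.1818 kg + 559.271 kg + 393.5 kg + 790.191 kg = 1794.6929 kg.
Addition/subtraction keeps the fewest decimal places: 43.5491 → 4 decimal places, 8.1818 → 4 decimal places, 559.271 → 3 decimal places, 393.5 → 1 decimal place, 790.191 → 3 decimal places; limit is 1.
Rounded to 1 decimal place: 1794.7 kg.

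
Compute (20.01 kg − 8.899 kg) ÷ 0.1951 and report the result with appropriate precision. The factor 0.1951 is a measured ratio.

56.95 kg

20.01 kg − 8.899 kg = 11.111 kg; the difference is limited to 2 decimal places (4 s.f.).
Carrying full precision, 11.111 ÷ 0.1951 = 56.9502819067… kg; 0.1951 has 4 s.f., so the result keeps min(4, 4) = 4 s.f.
Rounded to 4 significant figures: 56.95 kg.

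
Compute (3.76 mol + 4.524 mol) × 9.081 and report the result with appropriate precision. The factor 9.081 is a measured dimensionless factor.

75.2 mol

3.76 mol + 4.524 mol = 8.284 mol; the sum is limited to 2 decimal places (3 s.f.).
Carrying full precision, 8.284 × 9.081 = 75.227004 mol; 9.081 has 4 s.f., so the result keeps min(3, 4) = 3 s.f.
Rounded to 3 significant figures: 75.2 mol.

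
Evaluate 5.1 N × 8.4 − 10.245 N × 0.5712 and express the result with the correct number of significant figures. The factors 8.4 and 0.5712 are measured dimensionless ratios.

5.1 × 8.4 = 42.84 → 43 N (2 s.f., last digit at the 10^0 place).
10.245 × 0.5712 = 5.851944 → 5.852 N (4 s.f., last digit at the 10^-3 place).
Difference: 36.988056 N; keep the coarser place, 10^0.
Result: 37 N.

37 N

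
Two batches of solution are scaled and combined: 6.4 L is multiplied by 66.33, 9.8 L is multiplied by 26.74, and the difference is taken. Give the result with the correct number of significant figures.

1.6 × 10^2 L

6.4 × 66.33 = 424.512 → 4.2 × 10^2 L (2 s.f., last digit at the 10^1 place).
9.8 × 26.74 = 262.052 → 2.6 × 10^2 L (2 s.f., last digit at the 10^1 place).
Difference: 162.46 L; keep the coarser place, 10^1.
Result: 1.6 × 10^2 L.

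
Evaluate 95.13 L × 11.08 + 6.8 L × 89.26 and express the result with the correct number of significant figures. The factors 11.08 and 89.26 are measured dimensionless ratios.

95.13 × 11.08 = 1054.0404 → 1054 L (4 s.f., last digit at the 10^0 place).
6.8 × 89.26 = 606.968 → 6.1 × 10² L (2 s.f., last digit at the 10^1 place).
Sum: 1661.0084 L; keep the coarser place, 10^1.
Result: 1.66 × 10³ L.

1.66 × 10³ L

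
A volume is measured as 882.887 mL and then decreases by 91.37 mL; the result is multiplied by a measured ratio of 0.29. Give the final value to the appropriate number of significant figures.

2.3 × 10² mL

882.887 mL − 91.37 mL = 791.517 mL; the difference is limited to 2 decimal places (5 s.f.).
Carrying full precision, 791.517 × 0.29 = 229.53993 mL; 0.29 has 2 s.f., so the result keeps min(5, 2) = 2 s.f.
Rounded to 2 significant figures: 2.3 × 10² mL.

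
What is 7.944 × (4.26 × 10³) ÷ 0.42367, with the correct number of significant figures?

7.944 × (4.26 × 10³) ÷ 0.42367 = 79876.8853117…
Multiplication/division keeps the fewest significant figures: 7.944 → 4 s.f., 4.26 × 10³ → 3 s.f., 0.42367 → 5 s.f.; limit is 3.
Rounded to 3 significant figures: 7.99 × 10⁴.

7.99 × 10⁴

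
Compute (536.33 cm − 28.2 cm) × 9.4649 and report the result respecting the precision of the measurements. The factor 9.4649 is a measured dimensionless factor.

4809 cm

536.33 cm − 28.2 cm = 508.13 cm; the difference is limited to 1 decimal place (4 s.f.).
Carrying full precision, 508.13 × 9.4649 = 4809.399637 cm; 9.4649 has 5 s.f., so the result keeps min(4, 5) = 4 s.f.
Rounded to 4 significant figures: 4809 cm.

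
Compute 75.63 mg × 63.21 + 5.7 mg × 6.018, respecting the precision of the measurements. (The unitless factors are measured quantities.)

75.63 × 63.21 = 4780.5723 → 4781 mg (4 s.f., last digit at the 10^0 place).
5.7 × 6.018 = 34.3026 → 34 mg (2 s.f., last digit at the 10^0 place).
Sum: 4814.8749 mg; keep the coarser place, 10^0.
Result: 4815 mg.

4815 mg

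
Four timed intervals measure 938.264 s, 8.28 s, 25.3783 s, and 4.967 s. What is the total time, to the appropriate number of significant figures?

976.89 s

938.264 s + 8.28 s + 25.3783 s + 4.967 s = 976.8893 s.
Addition/subtraction keeps the fewest decimal places: 938.264 → 3 decimal places, 8.28 → 2 decimal places, 25.3783 → 4 decimal places, 4.967 → 3 decimal places; limit is 2.
Rounded to 2 decimal places: 976.89 s.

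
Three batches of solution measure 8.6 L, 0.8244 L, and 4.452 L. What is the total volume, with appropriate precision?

8.6 L + 0.8244 L + 4.452 L = 13.8764 L.
Addition/subtraction keeps the fewest decimal places: 8.6 → 1 decimal place, 0.8244 → 4 decimal places, 4.452 → 3 decimal places; limit is 1.
Rounded to 1 decimal place: 13.9 L.

13.9 L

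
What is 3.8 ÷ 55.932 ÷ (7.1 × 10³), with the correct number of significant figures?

3.8 ÷ 55.932 ÷ (7.1 × 10³) = 0.00000956896352009…
Multiplication/division keeps the fewest significant figures: 3.8 → 2 s.f., 55.932 → 5 s.f., 7.1 × 10³ → 2 s.f.; limit is 2.
Rounded to 2 significant figures: 9.6 × 10⁻⁶.

9.6 × 10⁻⁶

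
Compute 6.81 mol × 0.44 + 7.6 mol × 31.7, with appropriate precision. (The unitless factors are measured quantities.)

6.81 × 0.44 = 2.9964 → 3.0 mol (2 s.f., last digit at the 10^-1 place).
7.6 × 31.7 = 240.92 → 2.4 × 10² mol (2 s.f., last digit at the 10^1 place).
Sum: 243.9164 mol; keep the coarser place, 10^1.
Result: 2.4 × 10² mol.

2.4 × 10² mol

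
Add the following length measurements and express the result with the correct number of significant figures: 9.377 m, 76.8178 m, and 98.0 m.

184.2 m

9.377 m + 76.8178 m + 98.0 m = 184.1948 m.
Addition/subtraction keeps the fewest decimal places: 9.377 → 3 decimal places, 76.8178 → 4 decimal places, 98.0 → 1 decimal place; limit is 1.
Rounded to 1 decimal place: 184.2 m.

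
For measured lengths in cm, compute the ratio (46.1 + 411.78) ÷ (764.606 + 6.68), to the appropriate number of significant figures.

46.1 + 411.78 = 457.88, limited to 1 d.p. → 4 s.f.; 764.606 + 6.68 = 771.286, limited to 2 d.p. → 5 s.f.
Carrying full precision, 457.88 ÷ 771.286 = 0.593657864917…; keep min(4, 5) = 4 s.f.
Rounded to 4 significant figures: 5.937 × 10⁻¹.

5.937 × 10⁻¹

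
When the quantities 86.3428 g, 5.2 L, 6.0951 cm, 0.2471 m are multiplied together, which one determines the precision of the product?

86.3428 g → 6 s.f.; 5.2 L → 2 s.f.; 6.0951 cm → 5 s.f.; 0.2471 m → 4 s.f.
The fewest is 2 significant figures, from 5.2 L.

5.2 L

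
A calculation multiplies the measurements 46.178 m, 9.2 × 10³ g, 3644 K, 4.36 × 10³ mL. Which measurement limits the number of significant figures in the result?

46.178 m → 5 s.f.; 9.2 × 10³ g → 2 s.f.; 3644 K → 4 s.f.; 4.36 × 10³ mL → 3 s.f.
The fewest is 2 significant figures, from 9.2 × 10³ g.

9.2 × 10³ g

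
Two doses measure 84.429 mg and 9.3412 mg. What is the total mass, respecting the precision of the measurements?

93.770 mg

84.429 mg + 9.3412 mg = 93.7702 mg.
Addition/subtraction keeps the fewest decimal places: 84.429 → 3 decimal places, 9.3412 → 4 decimal places; limit is 3.
Rounded to 3 decimal places: 93.770 mg.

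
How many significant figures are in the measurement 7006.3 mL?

7006.3: zeros between nonzero digits are significant.

5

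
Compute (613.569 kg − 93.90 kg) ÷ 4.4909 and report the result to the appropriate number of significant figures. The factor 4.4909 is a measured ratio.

613.569 kg − 93.90 kg = 519.669 kg; the difference is limited to 2 decimal places (5 s.f.).
Carrying full precision, 519.669 ÷ 4.4909 = 115.716003474… kg; 4.4909 has 5 s.f., so the result keeps min(5, 5) = 5 s.f.
Rounded to 5 significant figures: 115.72 kg.

115.72 kg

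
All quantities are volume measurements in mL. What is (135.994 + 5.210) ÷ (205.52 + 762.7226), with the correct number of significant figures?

0.14584

135.994 + 5.210 = 141.204, limited to 3 d.p. → 6 s.f.; 205.52 + 762.7226 = 968.2426, limited to 2 d.p. → 5 s.f.
Carrying full precision, 141.204 ÷ 968.2426 = 0.145835351595…; keep min(6, 5) = 5 s.f.
Rounded to 5 significant figures: 0.14584.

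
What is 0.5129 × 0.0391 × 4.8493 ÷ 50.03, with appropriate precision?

0.5129 × 0.0391 × 4.8493 ÷ 50.03 = 0.00194382877128…
Multiplication/division keeps the fewest significant figures: 0.5129 → 4 s.f., 0.0391 → 3 s.f., 4.8493 → 5 s.f., 50.03 → 4 s.f.; limit is 3.
Rounded to 3 significant figures: 0.00194.

0.00194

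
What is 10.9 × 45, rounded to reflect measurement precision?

4.9 × 10²

10.9 × 45 = 490.5
Multiplication/division keeps the fewest significant figures: 10.9 → 3 s.f., 45 → 2 s.f.; limit is 2.
Rounded to 2 significant figures: 4.9 × 10².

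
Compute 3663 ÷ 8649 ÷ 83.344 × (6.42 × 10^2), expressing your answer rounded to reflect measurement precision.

3.26

3663 ÷ 8649 ÷ 83.344 × (6.42 × 10^2) = 3.2623586928…
Multiplication/division keeps the fewest significant figures: 3663 → 4 s.f., 8649 → 4 s.f., 83.344 → 5 s.f., 6.42 × 10^2 → 3 s.f.; limit is 3.
Rounded to 3 significant figures: 3.26.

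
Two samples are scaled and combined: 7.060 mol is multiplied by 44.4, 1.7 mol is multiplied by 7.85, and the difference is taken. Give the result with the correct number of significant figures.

3.00 × 10² mol

7.060 × 44.4 = 313.464 → 313 mol (3 s.f., last digit at the 10^0 place).
1.7 × 7.85 = 13.345 → 13 mol (2 s.f., last digit at the 10^0 place).
Difference: 300.119 mol; keep the coarser place, 10^0.
Result: 3.00 × 10² mol.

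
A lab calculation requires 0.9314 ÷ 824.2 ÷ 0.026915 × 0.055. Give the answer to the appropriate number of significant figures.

0.9314 ÷ 824.2 ÷ 0.026915 × 0.055 = 0.00230925519206…
Multiplication/division keeps the fewest significant figures: 0.9314 → 4 s.f., 824.2 → 4 s.f., 0.026915 → 5 s.f., 0.055 → 2 s.f.; limit is 2.
Rounded to 2 significant figures: 0.0023.

0.0023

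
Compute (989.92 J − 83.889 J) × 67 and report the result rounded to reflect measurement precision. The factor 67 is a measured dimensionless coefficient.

989.92 J − 83.889 J = 906.031 J; the difference is limited to 2 decimal places (5 s.f.).
Carrying full precision, 906.031 × 67 = 60704.077 J; 67 has 2 s.f., so the result keeps min(5, 2) = 2 s.f.
Rounded to 2 significant figures: 6.1 × 10⁴ J.

6.1 × 10⁴ J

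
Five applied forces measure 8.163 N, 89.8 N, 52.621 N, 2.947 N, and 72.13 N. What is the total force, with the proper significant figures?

225.7 N

8.163 N + 89.8 N + 52.621 N + 2.947 N + 72.13 N = 225.661 N.
Addition/subtraction keeps the fewest decimal places: 8.163 → 3 decimal places, 89.8 → 1 decimal place, 52.621 → 3 decimal places, 2.947 → 3 decimal places, 72.13 → 2 decimal places; limit is 1.
Rounded to 1 decimal place: 225.7 N.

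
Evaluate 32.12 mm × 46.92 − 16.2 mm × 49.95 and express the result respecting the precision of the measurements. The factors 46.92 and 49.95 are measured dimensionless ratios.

32.12 × 46.92 = 1507.0704 → 1507 mm (4 s.f., last digit at the 10^0 place).
16.2 × 49.95 = 809.19 → 809 mm (3 s.f., last digit at the 10^0 place).
Difference: 697.8804 mm; keep the coarser place, 10^0.
Result: 698 mm.

698 mm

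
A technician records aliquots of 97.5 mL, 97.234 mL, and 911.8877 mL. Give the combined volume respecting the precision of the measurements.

1106.6 mL

97.5 mL + 97.234 mL + 911.8877 mL = 1106.6217 mL.
Addition/subtraction keeps the fewest decimal places: 97.5 → 1 decimal place, 97.234 → 3 decimal places, 911.8877 → 4 decimal places; limit is 1.
Rounded to 1 decimal place: 1106.6 mL.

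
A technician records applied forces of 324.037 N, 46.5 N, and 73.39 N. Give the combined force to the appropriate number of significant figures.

443.9 N

324.037 N + 46.5 N + 73.39 N = 443.927 N.
Addition/subtraction keeps the fewest decimal places: 324.037 → 3 decimal places, 46.5 → 1 decimal place, 73.39 → 2 decimal places; limit is 1.
Rounded to 1 decimal place: 443.9 N.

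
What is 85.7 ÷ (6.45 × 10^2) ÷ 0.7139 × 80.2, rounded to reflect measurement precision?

14.9

85.7 ÷ (6.45 × 10^2) ÷ 0.7139 × 80.2 = 14.9265037229…
Multiplication/division keeps the fewest significant figures: 85.7 → 3 s.f., 6.45 × 10^2 → 3 s.f., 0.7139 → 4 s.f., 80.2 → 3 s.f.; limit is 3.
Rounded to 3 significant figures: 14.9.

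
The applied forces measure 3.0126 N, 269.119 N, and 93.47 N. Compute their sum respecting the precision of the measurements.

365.60 N

3.0126 N + 269.119 N + 93.47 N = 365.6016 N.
Addition/subtraction keeps the fewest decimal places: 3.0126 → 4 decimal places, 269.119 → 3 decimal places, 93.47 → 2 decimal places; limit is 2.
Rounded to 2 decimal places: 365.60 N.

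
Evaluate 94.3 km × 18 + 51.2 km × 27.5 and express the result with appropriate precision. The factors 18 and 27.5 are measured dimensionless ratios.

94.3 × 18 = 1697.4 → 1.7 × 10³ km (2 s.f., last digit at the 10^2 place).
51.2 × 27.5 = 1408 → 1.41 × 10³ km (3 s.f., last digit at the 10^1 place).
Sum: 3105.4 km; keep the coarser place, 10^2.
Result: 3.1 × 10³ km.

3.1 × 10³ km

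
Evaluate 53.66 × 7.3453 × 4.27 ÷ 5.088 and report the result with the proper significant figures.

331

53.66 × 7.3453 × 4.27 ÷ 5.088 = 330.781322221…
Multiplication/division keeps the fewest significant figures: 53.66 → 4 s.f., 7.3453 → 5 s.f., 4.27 → 3 s.f., 5.088 → 4 s.f.; limit is 3.
Rounded to 3 significant figures: 331.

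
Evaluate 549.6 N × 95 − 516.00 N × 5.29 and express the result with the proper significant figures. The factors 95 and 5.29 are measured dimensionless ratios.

549.6 × 95 = 52212 → 5.2 × 10^4 N (2 s.f., last digit at the 10^3 place).
516.00 × 5.29 = 2729.64 → 2.73 × 10^3 N (3 s.f., last digit at the 10^1 place).
Difference: 49482.36 N; keep the coarser place, 10^3.
Result: 4.9 × 10^4 N.

4.9 × 10^4 N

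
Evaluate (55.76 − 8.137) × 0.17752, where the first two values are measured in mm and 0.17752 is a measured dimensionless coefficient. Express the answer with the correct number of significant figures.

55.76 mm − 8.137 mm = 47.623 mm; the difference is limited to 2 decimal places (4 s.f.).
Carrying full precision, 47.623 × 0.17752 = 8.45403496 mm; 0.17752 has 5 s.f., so the result keeps min(4, 5) = 4 s.f.
Rounded to 4 significant figures: 8.454 mm.

8.454 mm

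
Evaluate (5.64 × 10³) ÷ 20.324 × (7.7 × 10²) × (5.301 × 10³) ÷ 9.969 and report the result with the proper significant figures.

(5.64 × 10³) ÷ 20.324 × (7.7 × 10²) × (5.301 × 10³) ÷ 9.969 = 113623156.801…
Multiplication/division keeps the fewest significant figures: 5.64 × 10³ → 3 s.f., 20.324 → 5 s.f., 7.7 × 10² → 2 s.f., 5.301 × 10³ → 4 s.f., 9.969 → 4 s.f.; limit is 2.
Rounded to 2 significant figures: 1.1 × 10⁸.

1.1 × 10⁸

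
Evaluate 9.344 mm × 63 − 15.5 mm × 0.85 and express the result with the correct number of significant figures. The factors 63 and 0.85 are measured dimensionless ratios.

9.344 × 63 = 588.672 → 5.9 × 10^2 mm (2 s.f., last digit at the 10^1 place).
15.5 × 0.85 = 13.175 → 13 mm (2 s.f., last digit at the 10^0 place).
Difference: 575.497 mm; keep the coarser place, 10^1.
Result: 5.8 × 10^2 mm.

5.8 × 10^2 mm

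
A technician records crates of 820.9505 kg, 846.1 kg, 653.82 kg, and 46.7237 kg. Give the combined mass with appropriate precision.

820.9505 kg + 846.1 kg + 653.82 kg + 46.7237 kg = 2367.5942 kg.
Addition/subtraction keeps the fewest decimal places: 820.9505 → 4 decimal places, 846.1 → 1 decimal place, 653.82 → 2 decimal places, 46.7237 → 4 decimal places; limit is 1.
Rounded to 1 decimal place: 2367.6 kg.

2367.6 kg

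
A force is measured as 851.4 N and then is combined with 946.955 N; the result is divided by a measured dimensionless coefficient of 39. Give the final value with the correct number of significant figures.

46 N

851.4 N + 946.955 N = 1798.355 N; the sum is limited to 1 decimal place (5 s.f.).
Carrying full precision, 1798.355 ÷ 39 = 46.1116666667… N; 39 has 2 s.f., so the result keeps min(5, 2) = 2 s.f.
Rounded to 2 significant figures: 46 N.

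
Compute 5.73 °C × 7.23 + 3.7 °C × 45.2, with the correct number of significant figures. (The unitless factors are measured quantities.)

5.73 × 7.23 = 41.4279 → 41.4 °C (3 s.f., last digit at the 10^-1 place).
3.7 × 45.2 = 167.24 → 1.7 × 10^2 °C (2 s.f., last digit at the 10^1 place).
Sum: 208.6679 °C; keep the coarser place, 10^1.
Result: 2.1 × 10^2 °C.

2.1 × 10^2 °C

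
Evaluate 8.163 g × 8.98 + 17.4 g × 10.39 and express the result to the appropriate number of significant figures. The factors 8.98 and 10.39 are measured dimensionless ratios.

254 g

8.163 × 8.98 = 73.30374 → 73.3 g (3 s.f., last digit at the 10^-1 place).
17.4 × 10.39 = 180.786 → 181 g (3 s.f., last digit at the 10^0 place).
Sum: 254.08974 g; keep the coarser place, 10^0.
Result: 254 g.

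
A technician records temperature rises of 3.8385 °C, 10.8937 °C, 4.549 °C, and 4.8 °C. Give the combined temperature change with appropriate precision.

3.8385 °C + 10.8937 °C + 4.549 °C + 4.8 °C = 24.0812 °C.
Addition/subtraction keeps the fewest decimal places: 3.8385 → 4 decimal places, 10.8937 → 4 decimal places, 4.549 → 3 decimal places, 4.8 → 1 decimal place; limit is 1.
Rounded to 1 decimal place: 24.1 °C.

24.1 °C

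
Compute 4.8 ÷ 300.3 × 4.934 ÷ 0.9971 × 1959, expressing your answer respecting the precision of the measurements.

1.5 × 10²

4.8 ÷ 300.3 × 4.934 ÷ 0.9971 × 1959 = 154.946143016…
Multiplication/division keeps the fewest significant figures: 4.8 → 2 s.f., 300.3 → 4 s.f., 4.934 → 4 s.f., 0.9971 → 4 s.f., 1959 → 4 s.f.; limit is 2.
Rounded to 2 significant figures: 1.5 × 10².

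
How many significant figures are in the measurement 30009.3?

6

30009.3: zeros between nonzero digits are significant.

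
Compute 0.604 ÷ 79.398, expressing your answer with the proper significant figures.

0.00761

0.604 ÷ 79.398 = 0.00760724451498…
Multiplication/division keeps the fewest significant figures: 0.604 → 3 s.f., 79.398 → 5 s.f.; limit is 3.
Rounded to 3 significant figures: 0.00761.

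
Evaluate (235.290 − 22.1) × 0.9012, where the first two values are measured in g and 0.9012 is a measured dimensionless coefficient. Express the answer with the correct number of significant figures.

192.1 g

235.290 g − 22.1 g = 213.190 g; the difference is limited to 1 decimal place (4 s.f.).
Carrying full precision, 213.190 × 0.9012 = 192.126828 g; 0.9012 has 4 s.f., so the result keeps min(4, 4) = 4 s.f.
Rounded to 4 significant figures: 192.1 g.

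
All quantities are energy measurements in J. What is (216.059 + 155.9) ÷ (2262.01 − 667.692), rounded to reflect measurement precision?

216.059 + 155.9 = 371.959, limited to 1 d.p. → 4 s.f.; 2262.01 − 667.692 = 1594.318, limited to 2 d.p. → 6 s.f.
Carrying full precision, 371.959 ÷ 1594.318 = 0.233302891895…; keep min(4, 6) = 4 s.f.
Rounded to 4 significant figures: 0.2333.

0.2333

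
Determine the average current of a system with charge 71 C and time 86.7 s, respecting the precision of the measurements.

average current = 71 C ÷ 86.7 s = 0.818915801615… A.
71 has 2 significant figures; 86.7 has 3.
Division/multiplication keeps the fewest: 2 significant figures.
Rounded: 0.82 A.

0.82 A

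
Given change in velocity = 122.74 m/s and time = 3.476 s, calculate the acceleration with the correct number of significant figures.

acceleration = 122.74 m/s ÷ 3.476 s = 35.3107019563… m/s².
122.74 has 5 significant figures; 3.476 has 4.
Division/multiplication keeps the fewest: 4 significant figures.
Rounded: 35.31 m/s².

35.31 m/s²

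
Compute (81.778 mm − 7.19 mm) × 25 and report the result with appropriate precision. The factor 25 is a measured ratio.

81.778 mm − 7.19 mm = 74.588 mm; the difference is limited to 2 decimal places (4 s.f.).
Carrying full precision, 74.588 × 25 = 1864.7 mm; 25 has 2 s.f., so the result keeps min(4, 2) = 2 s.f.
Rounded to 2 significant figures: 1.9 × 10^3 mm.

1.9 × 10^3 mm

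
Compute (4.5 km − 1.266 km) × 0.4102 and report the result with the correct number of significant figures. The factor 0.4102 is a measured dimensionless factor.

4.5 km − 1.266 km = 3.234 km; the difference is limited to 1 decimal place (2 s.f.).
Carrying full precision, 3.234 × 0.4102 = 1.3265868 km; 0.4102 has 4 s.f., so the result keeps min(2, 4) = 2 s.f.
Rounded to 2 significant figures: 1.3 km.

1.3 km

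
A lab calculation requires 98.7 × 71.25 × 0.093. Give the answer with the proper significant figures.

98.7 × 71.25 × 0.093 = 654.010875
Multiplication/division keeps the fewest significant figures: 98.7 → 3 s.f., 71.25 → 4 s.f., 0.093 → 2 s.f.; limit is 2.
Rounded to 2 significant figures: 6.5 × 10².

6.5 × 10²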